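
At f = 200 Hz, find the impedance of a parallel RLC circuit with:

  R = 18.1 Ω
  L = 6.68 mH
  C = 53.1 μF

Step 1 — Angular frequency: ω = 2π·f = 2π·200 = 1257 rad/s.
Step 2 — Component impedances:
  R: Z = R = 18.1 Ω
  L: Z = jωL = j·1257·0.00668 = 0 + j8.394 Ω
  C: Z = 1/(jωC) = -j/(ω·C) = 0 - j14.99 Ω
Step 3 — Parallel combination: 1/Z_total = 1/R + 1/L + 1/C; Z_total = 9.529 + j9.037 Ω = 13.13∠43.5° Ω.

Z = 9.529 + j9.037 Ω = 13.13∠43.5° Ω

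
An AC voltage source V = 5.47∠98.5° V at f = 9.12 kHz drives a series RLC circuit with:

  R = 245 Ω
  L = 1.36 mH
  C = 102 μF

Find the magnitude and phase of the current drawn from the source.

Step 1 — Angular frequency: ω = 2π·f = 2π·9120 = 5.73e+04 rad/s.
Step 2 — Component impedances:
  R: Z = R = 245 Ω
  L: Z = jωL = j·5.73e+04·0.00136 = 0 + j77.93 Ω
  C: Z = 1/(jωC) = -j/(ω·C) = 0 - j0.1711 Ω
Step 3 — Series combination: Z_total = R + L + C = 245 + j77.76 Ω = 257∠17.6° Ω.
Step 4 — Source phasor: V = 5.47∠98.5° V = -0.8085 + j5.41 V.
Step 5 — Ohm's law: I = V / Z_total = (-0.8085 + j5.41) / (245 + j77.76) = 0.003369 + j0.02101 A.
Step 6 — Convert to polar: |I| = 0.02128 A, ∠I = 80.9°.

I = 0.02128∠80.9° A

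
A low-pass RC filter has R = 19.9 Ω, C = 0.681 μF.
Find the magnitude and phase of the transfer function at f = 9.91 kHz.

Step 1 — Angular frequency: ω = 2π·9910 = 6.227e+04 rad/s.
Step 2 — Transfer function: H(jω) = 1/(1 + jωRC).
Step 3 — Denominator: 1 + jωRC = 1 + j·6.227e+04·19.9·6.81e-07 = 1 + j0.8438.
Step 4 — H = 0.5841 - j0.4929.
Step 5 — Magnitude: |H| = 0.7643 (-2.3 dB); phase: φ = -40.2°.

|H| = 0.7643 (-2.3 dB), φ = -40.2°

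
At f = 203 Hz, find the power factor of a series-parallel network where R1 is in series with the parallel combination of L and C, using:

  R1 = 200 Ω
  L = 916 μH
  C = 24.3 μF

Step 1 — Angular frequency: ω = 2π·f = 2π·203 = 1275 rad/s.
Step 2 — Component impedances:
  R1: Z = R = 200 Ω
  L: Z = jωL = j·1275·0.000916 = 0 + j1.168 Ω
  C: Z = 1/(jωC) = -j/(ω·C) = 0 - j32.26 Ω
Step 3 — Parallel branch: L || C = 1/(1/L + 1/C) = 0 + j1.212 Ω.
Step 4 — Series with R1: Z_total = R1 + (L || C) = 200 + j1.212 Ω = 200∠0.3° Ω.
Step 5 — Power factor: PF = cos(φ) = Re(Z)/|Z| = 200/200 = 1.
Step 6 — Type: Im(Z) = 1.212 ⇒ lagging (phase φ = 0.3°).

PF = 1 (lagging, φ = 0.3°)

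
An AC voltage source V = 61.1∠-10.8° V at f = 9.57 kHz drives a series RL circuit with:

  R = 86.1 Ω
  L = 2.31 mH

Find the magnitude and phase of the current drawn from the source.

Step 1 — Angular frequency: ω = 2π·f = 2π·9570 = 6.013e+04 rad/s.
Step 2 — Component impedances:
  R: Z = R = 86.1 Ω
  L: Z = jωL = j·6.013e+04·0.00231 = 0 + j138.9 Ω
Step 3 — Series combination: Z_total = R + L = 86.1 + j138.9 Ω = 163.4∠58.2° Ω.
Step 4 — Source phasor: V = 61.1∠-10.8° V = 60.02 - j11.45 V.
Step 5 — Ohm's law: I = V / Z_total = (60.02 - j11.45) / (86.1 + j138.9) = 0.1339 - j0.3491 A.
Step 6 — Convert to polar: |I| = 0.3739 A, ∠I = -69.0°.

I = 0.3739∠-69.0° A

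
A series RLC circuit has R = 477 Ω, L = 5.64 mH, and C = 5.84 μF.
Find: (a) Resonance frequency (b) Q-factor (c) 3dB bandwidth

Step 1 — Resonance: ω₀ = 1/√(LC) = 1/√(0.00564·5.84e-06) = 5510 rad/s.
Step 2 — f₀ = ω₀/(2π) = 876.9 Hz.
Step 3 — Series Q: Q = ω₀L/R = 5510·0.00564/477 = 0.06515.
Step 4 — Bandwidth: Δω = ω₀/Q = 8.457e+04 rad/s; BW = Δω/(2π) = 1.346e+04 Hz.

(a) f₀ = 876.9 Hz  (b) Q = 0.06515  (c) BW = 1.346e+04 Hz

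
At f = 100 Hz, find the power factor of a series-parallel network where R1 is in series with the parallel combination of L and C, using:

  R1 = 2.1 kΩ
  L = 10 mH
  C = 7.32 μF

Step 1 — Angular frequency: ω = 2π·f = 2π·100 = 628.3 rad/s.
Step 2 — Component impedances:
  R1: Z = R = 2100 Ω
  L: Z = jωL = j·628.3·0.01 = 0 + j6.283 Ω
  C: Z = 1/(jωC) = -j/(ω·C) = 0 - j217.4 Ω
Step 3 — Parallel branch: L || C = 1/(1/L + 1/C) = 0 + j6.47 Ω.
Step 4 — Series with R1: Z_total = R1 + (L || C) = 2100 + j6.47 Ω = 2100∠0.2° Ω.
Step 5 — Power factor: PF = cos(φ) = Re(Z)/|Z| = 2100/2100 = 1.
Step 6 — Type: Im(Z) = 6.47 ⇒ lagging (phase φ = 0.2°).

PF = 1 (lagging, φ = 0.2°)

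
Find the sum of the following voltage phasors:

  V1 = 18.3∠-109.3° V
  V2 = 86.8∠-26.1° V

Step 1 — Convert each phasor to rectangular form:
  V1 = 18.3·(cos(-109.3°) + j·sin(-109.3°)) = -6.048 - j17.27 V
  V2 = 86.8·(cos(-26.1°) + j·sin(-26.1°)) = 77.95 - j38.19 V
Step 2 — Sum components: V_total = 71.9 - j55.46 V.
Step 3 — Convert to polar: |V_total| = 90.8 V, ∠V_total = -37.6°.

V_total = 90.8∠-37.6° V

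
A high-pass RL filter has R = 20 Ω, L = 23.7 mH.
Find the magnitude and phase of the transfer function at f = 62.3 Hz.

Step 1 — Angular frequency: ω = 2π·62.3 = 391.4 rad/s.
Step 2 — Transfer function: H(jω) = jωL/(R + jωL).
Step 3 — Numerator jωL = j·9.277; denominator R + jωL = 20 + j9.277.
Step 4 — H = 0.1771 + j0.3817.
Step 5 — Magnitude: |H| = 0.4208 (-7.5 dB); phase: φ = 65.1°.

|H| = 0.4208 (-7.5 dB), φ = 65.1°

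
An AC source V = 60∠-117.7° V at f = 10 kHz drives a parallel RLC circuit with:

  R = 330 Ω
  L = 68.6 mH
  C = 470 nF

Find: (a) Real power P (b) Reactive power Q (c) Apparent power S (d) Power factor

Step 1 — Angular frequency: ω = 2π·f = 2π·1e+04 = 6.283e+04 rad/s.
Step 2 — Component impedances:
  R: Z = R = 330 Ω
  L: Z = jωL = j·6.283e+04·0.0686 = 0 + j4310 Ω
  C: Z = 1/(jωC) = -j/(ω·C) = 0 - j33.86 Ω
Step 3 — Parallel combination: 1/Z_total = 1/R + 1/L + 1/C; Z_total = 3.493 - j33.77 Ω = 33.95∠-84.1° Ω.
Step 4 — Source phasor: V = 60∠-117.7° V = -27.89 - j53.12 V.
Step 5 — Current: I = V / Z = 1.472 - j0.9781 A = 1.767∠-33.6° A.
Step 6 — Complex power: S = V·I* = 10.91 - j105.5 VA.
Step 7 — Real power: P = Re(S) = 10.91 W.
Step 8 — Reactive power: Q = Im(S) = -105.5 VAR.
Step 9 — Apparent power: |S| = 106 VA.
Step 10 — Power factor: PF = P/|S| = 0.1029 (leading).

(a) P = 10.91 W  (b) Q = -105.5 VAR  (c) S = 106 VA  (d) PF = 0.1029 (leading)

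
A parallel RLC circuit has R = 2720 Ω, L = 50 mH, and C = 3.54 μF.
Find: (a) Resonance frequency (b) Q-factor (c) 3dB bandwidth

Step 1 — Resonance: ω₀ = 1/√(LC) = 1/√(0.05·3.54e-06) = 2377 rad/s.
Step 2 — f₀ = ω₀/(2π) = 378.3 Hz.
Step 3 — Parallel Q: Q = R/(ω₀L) = 2720/(2377·0.05) = 22.89.
Step 4 — Bandwidth: Δω = ω₀/Q = 103.9 rad/s; BW = Δω/(2π) = 16.53 Hz.

(a) f₀ = 378.3 Hz  (b) Q = 22.89  (c) BW = 16.53 Hz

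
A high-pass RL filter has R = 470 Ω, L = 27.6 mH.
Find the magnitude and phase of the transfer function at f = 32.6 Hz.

Step 1 — Angular frequency: ω = 2π·32.6 = 204.8 rad/s.
Step 2 — Transfer function: H(jω) = jωL/(R + jωL).
Step 3 — Numerator jωL = j·5.653; denominator R + jωL = 470 + j5.653.
Step 4 — H = 0.0001447 + j0.01203.
Step 5 — Magnitude: |H| = 0.01203 (-38.4 dB); phase: φ = 89.3°.

|H| = 0.01203 (-38.4 dB), φ = 89.3°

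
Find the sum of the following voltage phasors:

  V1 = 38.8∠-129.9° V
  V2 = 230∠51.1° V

Step 1 — Convert each phasor to rectangular form:
  V1 = 38.8·(cos(-129.9°) + j·sin(-129.9°)) = -24.89 - j29.77 V
  V2 = 230·(cos(51.1°) + j·sin(51.1°)) = 144.4 + j179 V
Step 2 — Sum components: V_total = 119.5 + j149.2 V.
Step 3 — Convert to polar: |V_total| = 191.2 V, ∠V_total = 51.3°.

V_total = 191.2∠51.3° V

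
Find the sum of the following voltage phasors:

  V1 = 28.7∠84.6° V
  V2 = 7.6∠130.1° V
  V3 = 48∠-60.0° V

Step 1 — Convert each phasor to rectangular form:
  V1 = 28.7·(cos(84.6°) + j·sin(84.6°)) = 2.701 + j28.57 V
  V2 = 7.6·(cos(130.1°) + j·sin(130.1°)) = -4.895 + j5.813 V
  V3 = 48·(cos(-60.0°) + j·sin(-60.0°)) = 24 - j41.57 V
Step 2 — Sum components: V_total = 21.81 - j7.183 V.
Step 3 — Convert to polar: |V_total| = 22.96 V, ∠V_total = -18.2°.

V_total = 22.96∠-18.2° V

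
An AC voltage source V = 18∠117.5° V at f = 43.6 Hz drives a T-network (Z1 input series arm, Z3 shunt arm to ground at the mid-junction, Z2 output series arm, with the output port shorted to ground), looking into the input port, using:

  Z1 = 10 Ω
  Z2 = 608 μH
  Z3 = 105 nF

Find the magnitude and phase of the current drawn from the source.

Step 1 — Angular frequency: ω = 2π·f = 2π·43.6 = 273.9 rad/s.
Step 2 — Component impedances:
  Z1: Z = R = 10 Ω
  Z2: Z = jωL = j·273.9·0.000608 = 0 + j0.1666 Ω
  Z3: Z = 1/(jωC) = -j/(ω·C) = 0 - j3.477e+04 Ω
Step 3 — With the output port shorted to ground, the output series arm Z2 runs from the junction to ground; the shunt arm Z3 also runs from the junction to ground. They appear in parallel: Z3 || Z2 = 0 + j0.1666 Ω.
Step 4 — Series with input arm Z1: Z_in = Z1 + (Z3 || Z2) = 10 + j0.1666 Ω = 10∠1.0° Ω.
Step 5 — Source phasor: V = 18∠117.5° V = -8.311 + j15.97 V.
Step 6 — Ohm's law: I = V / Z_total = (-8.311 + j15.97) / (10 + j0.1666) = -0.8043 + j1.61 A.
Step 7 — Convert to polar: |I| = 1.8 A, ∠I = 116.5°.

I = 1.8∠116.5° A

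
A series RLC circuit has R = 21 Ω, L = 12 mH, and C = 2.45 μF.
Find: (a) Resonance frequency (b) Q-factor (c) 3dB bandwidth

Step 1 — Resonance condition Im(Z)=0 gives ω₀ = 1/√(LC).
Step 2 — ω₀ = 1/√(0.012·2.45e-06) = 5832 rad/s.
Step 3 — f₀ = ω₀/(2π) = 928.2 Hz.
Step 4 — Series Q: Q = ω₀L/R = 5832·0.012/21 = 3.333.
Step 5 — 3dB bandwidth: Δω = ω₀/Q = 1750 rad/s; BW = Δω/(2π) = 278.5 Hz.

(a) f₀ = 928.2 Hz  (b) Q = 3.333  (c) BW = 278.5 Hz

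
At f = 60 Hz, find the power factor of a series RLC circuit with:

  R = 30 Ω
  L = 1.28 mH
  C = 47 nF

Step 1 — Angular frequency: ω = 2π·f = 2π·60 = 377 rad/s.
Step 2 — Component impedances:
  R: Z = R = 30 Ω
  L: Z = jωL = j·377·0.00128 = 0 + j0.4825 Ω
  C: Z = 1/(jωC) = -j/(ω·C) = 0 - j5.644e+04 Ω
Step 3 — Series combination: Z_total = R + L + C = 30 - j5.644e+04 Ω = 5.644e+04∠-90.0° Ω.
Step 4 — Power factor: PF = cos(φ) = Re(Z)/|Z| = 30/56437 = 0.0005316.
Step 5 — Type: Im(Z) = -5.644e+04 ⇒ leading (phase φ = -90.0°).

PF = 0.0005316 (leading, φ = -90.0°)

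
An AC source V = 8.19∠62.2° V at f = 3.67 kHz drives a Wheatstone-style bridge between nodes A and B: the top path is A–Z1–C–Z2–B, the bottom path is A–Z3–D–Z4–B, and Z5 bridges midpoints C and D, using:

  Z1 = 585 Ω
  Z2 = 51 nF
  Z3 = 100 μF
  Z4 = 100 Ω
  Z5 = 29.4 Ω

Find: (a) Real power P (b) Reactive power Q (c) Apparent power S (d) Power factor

Step 1 — Angular frequency: ω = 2π·f = 2π·3670 = 2.306e+04 rad/s.
Step 2 — Component impedances:
  Z1: Z = R = 585 Ω
  Z2: Z = 1/(jωC) = -j/(ω·C) = 0 - j850.3 Ω
  Z3: Z = 1/(jωC) = -j/(ω·C) = 0 - j0.4337 Ω
  Z4: Z = R = 100 Ω
  Z5: Z = R = 29.4 Ω
Step 3 — Bridge requires nodal analysis (the Z5 bridge couples midpoints C and D, so the two paths cannot be reduced to a simple series/parallel combination). Setting node B to ground and injecting 1 A at node A, the 3-node admittance system at A, C, D solves to V_A = Z_AB = 98.26 - j11.93 Ω = 98.99∠-6.9° Ω.
Step 4 — Source phasor: V = 8.19∠62.2° V = 3.82 + j7.245 V.
Step 5 — Current: I = V / Z = 0.02948 + j0.07731 A = 0.08274∠69.1° A.
Step 6 — Complex power: S = V·I* = 0.6727 - j0.08169 VA.
Step 7 — Real power: P = Re(S) = 0.6727 W.
Step 8 — Reactive power: Q = Im(S) = -0.08169 VAR.
Step 9 — Apparent power: |S| = 0.6776 VA.
Step 10 — Power factor: PF = P/|S| = 0.9927 (leading).

(a) P = 0.6727 W  (b) Q = -0.08169 VAR  (c) S = 0.6776 VA  (d) PF = 0.9927 (leading)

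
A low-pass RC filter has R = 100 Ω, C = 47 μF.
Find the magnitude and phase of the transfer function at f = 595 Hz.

Step 1 — Angular frequency: ω = 2π·595 = 3738 rad/s.
Step 2 — Transfer function: H(jω) = 1/(1 + jωRC).
Step 3 — Denominator: 1 + jωRC = 1 + j·3738·100·4.7e-05 = 1 + j17.57.
Step 4 — H = 0.003229 - j0.05673.
Step 5 — Magnitude: |H| = 0.05682 (-24.9 dB); phase: φ = -86.7°.

|H| = 0.05682 (-24.9 dB), φ = -86.7°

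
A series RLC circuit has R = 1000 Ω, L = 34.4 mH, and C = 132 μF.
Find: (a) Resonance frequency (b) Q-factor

Step 1 — Resonance condition Im(Z)=0 gives ω₀ = 1/√(LC).
Step 2 — ω₀ = 1/√(0.0344·0.000132) = 469.3 rad/s.
Step 3 — f₀ = ω₀/(2π) = 74.69 Hz.
Step 4 — Series Q: Q = ω₀L/R = 469.3·0.0344/1000 = 0.01614.

(a) f₀ = 74.69 Hz  (b) Q = 0.01614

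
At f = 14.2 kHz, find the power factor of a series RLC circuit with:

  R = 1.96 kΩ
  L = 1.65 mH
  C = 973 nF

Step 1 — Angular frequency: ω = 2π·f = 2π·1.42e+04 = 8.922e+04 rad/s.
Step 2 — Component impedances:
  R: Z = R = 1960 Ω
  L: Z = jωL = j·8.922e+04·0.00165 = 0 + j147.2 Ω
  C: Z = 1/(jωC) = -j/(ω·C) = 0 - j11.52 Ω
Step 3 — Series combination: Z_total = R + L + C = 1960 + j135.7 Ω = 1965∠4.0° Ω.
Step 4 — Power factor: PF = cos(φ) = Re(Z)/|Z| = 1960/1964.7 = 0.9976.
Step 5 — Type: Im(Z) = 135.7 ⇒ lagging (phase φ = 4.0°).

PF = 0.9976 (lagging, φ = 4.0°)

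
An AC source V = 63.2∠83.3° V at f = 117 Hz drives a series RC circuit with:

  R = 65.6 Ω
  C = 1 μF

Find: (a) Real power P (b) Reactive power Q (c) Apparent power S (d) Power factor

Step 1 — Angular frequency: ω = 2π·f = 2π·117 = 735.1 rad/s.
Step 2 — Component impedances:
  R: Z = R = 65.6 Ω
  C: Z = 1/(jωC) = -j/(ω·C) = 0 - j1360 Ω
Step 3 — Series combination: Z_total = R + C = 65.6 - j1360 Ω = 1362∠-87.2° Ω.
Step 4 — Source phasor: V = 63.2∠83.3° V = 7.374 + j62.77 V.
Step 5 — Current: I = V / Z = -0.04578 + j0.007628 A = 0.04641∠170.5° A.
Step 6 — Complex power: S = V·I* = 0.1413 - j2.929 VA.
Step 7 — Real power: P = Re(S) = 0.1413 W.
Step 8 — Reactive power: Q = Im(S) = -2.929 VAR.
Step 9 — Apparent power: |S| = 2.933 VA.
Step 10 — Power factor: PF = P/|S| = 0.04817 (leading).

(a) P = 0.1413 W  (b) Q = -2.929 VAR  (c) S = 2.933 VA  (d) PF = 0.04817 (leading)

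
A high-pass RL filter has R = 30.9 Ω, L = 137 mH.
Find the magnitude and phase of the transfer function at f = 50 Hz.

Step 1 — Angular frequency: ω = 2π·50 = 314.2 rad/s.
Step 2 — Transfer function: H(jω) = jωL/(R + jωL).
Step 3 — Numerator jωL = j·43.04; denominator R + jωL = 30.9 + j43.04.
Step 4 — H = 0.6599 + j0.4738.
Step 5 — Magnitude: |H| = 0.8123 (-1.8 dB); phase: φ = 35.7°.

|H| = 0.8123 (-1.8 dB), φ = 35.7°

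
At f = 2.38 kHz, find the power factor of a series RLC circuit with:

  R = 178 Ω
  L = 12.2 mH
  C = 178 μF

Step 1 — Angular frequency: ω = 2π·f = 2π·2380 = 1.495e+04 rad/s.
Step 2 — Component impedances:
  R: Z = R = 178 Ω
  L: Z = jωL = j·1.495e+04·0.0122 = 0 + j182.4 Ω
  C: Z = 1/(jωC) = -j/(ω·C) = 0 - j0.3757 Ω
Step 3 — Series combination: Z_total = R + L + C = 178 + j182.1 Ω = 254.6∠45.6° Ω.
Step 4 — Power factor: PF = cos(φ) = Re(Z)/|Z| = 178/254.6 = 0.6991.
Step 5 — Type: Im(Z) = 182.1 ⇒ lagging (phase φ = 45.6°).

PF = 0.6991 (lagging, φ = 45.6°)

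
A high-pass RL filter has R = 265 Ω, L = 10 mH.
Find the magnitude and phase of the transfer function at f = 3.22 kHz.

Step 1 — Angular frequency: ω = 2π·3220 = 2.023e+04 rad/s.
Step 2 — Transfer function: H(jω) = jωL/(R + jωL).
Step 3 — Numerator jωL = j·202.3; denominator R + jωL = 265 + j202.3.
Step 4 — H = 0.3682 + j0.4823.
Step 5 — Magnitude: |H| = 0.6068 (-4.3 dB); phase: φ = 52.6°.

|H| = 0.6068 (-4.3 dB), φ = 52.6°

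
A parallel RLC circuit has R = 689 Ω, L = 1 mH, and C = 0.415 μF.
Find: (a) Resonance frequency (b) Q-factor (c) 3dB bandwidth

Step 1 — Resonance: ω₀ = 1/√(LC) = 1/√(0.001·4.15e-07) = 4.909e+04 rad/s.
Step 2 — f₀ = ω₀/(2π) = 7813 Hz.
Step 3 — Parallel Q: Q = R/(ω₀L) = 689/(4.909e+04·0.001) = 14.04.
Step 4 — Bandwidth: Δω = ω₀/Q = 3497 rad/s; BW = Δω/(2π) = 556.6 Hz.

(a) f₀ = 7813 Hz  (b) Q = 14.04  (c) BW = 556.6 Hz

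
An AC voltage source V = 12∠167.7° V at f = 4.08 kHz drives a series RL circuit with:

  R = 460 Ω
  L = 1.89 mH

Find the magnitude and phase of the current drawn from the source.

Step 1 — Angular frequency: ω = 2π·f = 2π·4080 = 2.564e+04 rad/s.
Step 2 — Component impedances:
  R: Z = R = 460 Ω
  L: Z = jωL = j·2.564e+04·0.00189 = 0 + j48.45 Ω
Step 3 — Series combination: Z_total = R + L = 460 + j48.45 Ω = 462.5∠6.0° Ω.
Step 4 — Source phasor: V = 12∠167.7° V = -11.72 + j2.556 V.
Step 5 — Ohm's law: I = V / Z_total = (-11.72 + j2.556) / (460 + j48.45) = -0.02463 + j0.008151 A.
Step 6 — Convert to polar: |I| = 0.02594 A, ∠I = 161.7°.

I = 0.02594∠161.7° A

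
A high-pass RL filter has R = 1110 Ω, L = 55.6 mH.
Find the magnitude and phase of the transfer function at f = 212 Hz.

Step 1 — Angular frequency: ω = 2π·212 = 1332 rad/s.
Step 2 — Transfer function: H(jω) = jωL/(R + jωL).
Step 3 — Numerator jωL = j·74.06; denominator R + jωL = 1110 + j74.06.
Step 4 — H = 0.004432 + j0.06643.
Step 5 — Magnitude: |H| = 0.06657 (-23.5 dB); phase: φ = 86.2°.

|H| = 0.06657 (-23.5 dB), φ = 86.2°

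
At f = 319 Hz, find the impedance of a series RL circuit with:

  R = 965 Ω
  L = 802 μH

Step 1 — Angular frequency: ω = 2π·f = 2π·319 = 2004 rad/s.
Step 2 — Component impedances:
  R: Z = R = 965 Ω
  L: Z = jωL = j·2004·0.000802 = 0 + j1.607 Ω
Step 3 — Series combination: Z_total = R + L = 965 + j1.607 Ω = 965∠0.1° Ω.

Z = 965 + j1.607 Ω = 965∠0.1° Ω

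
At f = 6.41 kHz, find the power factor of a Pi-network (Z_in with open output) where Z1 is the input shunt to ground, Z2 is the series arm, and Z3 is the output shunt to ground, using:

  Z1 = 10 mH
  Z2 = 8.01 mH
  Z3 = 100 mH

Step 1 — Angular frequency: ω = 2π·f = 2π·6410 = 4.028e+04 rad/s.
Step 2 — Component impedances:
  Z1: Z = jωL = j·4.028e+04·0.01 = 0 + j402.8 Ω
  Z2: Z = jωL = j·4.028e+04·0.00801 = 0 + j322.6 Ω
  Z3: Z = jωL = j·4.028e+04·0.1 = 0 + j4028 Ω
Step 3 — With open output, the series arm Z2 and the output shunt Z3 appear in series to ground: Z2 + Z3 = 0 + j4350 Ω.
Step 4 — Parallel with input shunt Z1: Z_in = Z1 || (Z2 + Z3) = 0 + j368.6 Ω = 368.6∠90.0° Ω.
Step 5 — Power factor: PF = cos(φ) = Re(Z)/|Z| = -0/368.6 = -0.
Step 6 — Type: Im(Z) = 368.6 ⇒ lagging (phase φ = 90.0°).

PF = -0 (lagging, φ = 90.0°)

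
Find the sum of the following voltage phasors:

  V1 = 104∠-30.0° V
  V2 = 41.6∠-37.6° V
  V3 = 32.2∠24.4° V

Step 1 — Convert each phasor to rectangular form:
  V1 = 104·(cos(-30.0°) + j·sin(-30.0°)) = 90.07 - j52 V
  V2 = 41.6·(cos(-37.6°) + j·sin(-37.6°)) = 32.96 - j25.38 V
  V3 = 32.2·(cos(24.4°) + j·sin(24.4°)) = 29.32 + j13.3 V
Step 2 — Sum components: V_total = 152.3 - j64.08 V.
Step 3 — Convert to polar: |V_total| = 165.3 V, ∠V_total = -22.8°.

V_total = 165.3∠-22.8° V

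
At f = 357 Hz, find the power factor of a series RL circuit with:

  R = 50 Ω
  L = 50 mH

Step 1 — Angular frequency: ω = 2π·f = 2π·357 = 2243 rad/s.
Step 2 — Component impedances:
  R: Z = R = 50 Ω
  L: Z = jωL = j·2243·0.05 = 0 + j112.2 Ω
Step 3 — Series combination: Z_total = R + L = 50 + j112.2 Ω = 122.8∠66.0° Ω.
Step 4 — Power factor: PF = cos(φ) = Re(Z)/|Z| = 50/122.8 = 0.4072.
Step 5 — Type: Im(Z) = 112.2 ⇒ lagging (phase φ = 66.0°).

PF = 0.4072 (lagging, φ = 66.0°)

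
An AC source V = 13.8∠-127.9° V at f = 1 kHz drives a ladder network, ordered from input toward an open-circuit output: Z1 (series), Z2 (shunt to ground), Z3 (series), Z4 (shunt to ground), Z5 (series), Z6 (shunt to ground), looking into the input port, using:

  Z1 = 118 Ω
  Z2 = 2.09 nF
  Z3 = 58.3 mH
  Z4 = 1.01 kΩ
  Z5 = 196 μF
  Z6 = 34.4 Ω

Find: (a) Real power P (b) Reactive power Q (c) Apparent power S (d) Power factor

Step 1 — Angular frequency: ω = 2π·f = 2π·1000 = 6283 rad/s.
Step 2 — Component impedances:
  Z1: Z = R = 118 Ω
  Z2: Z = 1/(jωC) = -j/(ω·C) = 0 - j7.615e+04 Ω
  Z3: Z = jωL = j·6283·0.0583 = 0 + j366.3 Ω
  Z4: Z = R = 1010 Ω
  Z5: Z = 1/(jωC) = -j/(ω·C) = 0 - j0.812 Ω
  Z6: Z = R = 34.4 Ω
Step 3 — Ladder network (open output): work backward from the far end, alternating series and parallel combinations. Z_in = 151.6 + j367.3 Ω = 397.4∠67.6° Ω.
Step 4 — Source phasor: V = 13.8∠-127.9° V = -8.477 - j10.89 V.
Step 5 — Current: I = V / Z = -0.03347 + j0.009266 A = 0.03473∠164.5° A.
Step 6 — Complex power: S = V·I* = 0.1828 + j0.443 VA.
Step 7 — Real power: P = Re(S) = 0.1828 W.
Step 8 — Reactive power: Q = Im(S) = 0.443 VAR.
Step 9 — Apparent power: |S| = 0.4793 VA.
Step 10 — Power factor: PF = P/|S| = 0.3815 (lagging).

(a) P = 0.1828 W  (b) Q = 0.443 VAR  (c) S = 0.4793 VA  (d) PF = 0.3815 (lagging)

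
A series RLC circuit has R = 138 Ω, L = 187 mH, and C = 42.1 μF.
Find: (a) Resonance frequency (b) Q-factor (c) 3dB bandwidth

Step 1 — Resonance: ω₀ = 1/√(LC) = 1/√(0.187·4.21e-05) = 356.4 rad/s.
Step 2 — f₀ = ω₀/(2π) = 56.72 Hz.
Step 3 — Series Q: Q = ω₀L/R = 356.4·0.187/138 = 0.4829.
Step 4 — Bandwidth: Δω = ω₀/Q = 738 rad/s; BW = Δω/(2π) = 117.5 Hz.

(a) f₀ = 56.72 Hz  (b) Q = 0.4829  (c) BW = 117.5 Hz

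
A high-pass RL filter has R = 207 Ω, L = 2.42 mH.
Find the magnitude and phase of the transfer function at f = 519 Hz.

Step 1 — Angular frequency: ω = 2π·519 = 3261 rad/s.
Step 2 — Transfer function: H(jω) = jωL/(R + jωL).
Step 3 — Numerator jωL = j·7.892; denominator R + jωL = 207 + j7.892.
Step 4 — H = 0.001451 + j0.03807.
Step 5 — Magnitude: |H| = 0.0381 (-28.4 dB); phase: φ = 87.8°.

|H| = 0.0381 (-28.4 dB), φ = 87.8°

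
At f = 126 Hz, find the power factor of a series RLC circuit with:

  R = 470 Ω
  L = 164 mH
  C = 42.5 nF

Step 1 — Angular frequency: ω = 2π·f = 2π·126 = 791.7 rad/s.
Step 2 — Component impedances:
  R: Z = R = 470 Ω
  L: Z = jωL = j·791.7·0.164 = 0 + j129.8 Ω
  C: Z = 1/(jωC) = -j/(ω·C) = 0 - j2.972e+04 Ω
Step 3 — Series combination: Z_total = R + L + C = 470 - j2.959e+04 Ω = 2.959e+04∠-89.1° Ω.
Step 4 — Power factor: PF = cos(φ) = Re(Z)/|Z| = 470/2.959e+04 = 0.01588.
Step 5 — Type: Im(Z) = -2.959e+04 ⇒ leading (phase φ = -89.1°).

PF = 0.01588 (leading, φ = -89.1°)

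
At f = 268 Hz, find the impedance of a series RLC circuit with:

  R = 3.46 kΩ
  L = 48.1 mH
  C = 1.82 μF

Step 1 — Angular frequency: ω = 2π·f = 2π·268 = 1684 rad/s.
Step 2 — Component impedances:
  R: Z = R = 3460 Ω
  L: Z = jωL = j·1684·0.0481 = 0 + j81 Ω
  C: Z = 1/(jωC) = -j/(ω·C) = 0 - j326.3 Ω
Step 3 — Series combination: Z_total = R + L + C = 3460 - j245.3 Ω = 3469∠-4.1° Ω.

Z = 3460 - j245.3 Ω = 3469∠-4.1° Ω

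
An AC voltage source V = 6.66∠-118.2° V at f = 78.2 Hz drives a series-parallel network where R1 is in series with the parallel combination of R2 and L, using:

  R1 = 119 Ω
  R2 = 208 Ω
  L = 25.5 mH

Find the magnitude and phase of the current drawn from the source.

Step 1 — Angular frequency: ω = 2π·f = 2π·78.2 = 491.3 rad/s.
Step 2 — Component impedances:
  R1: Z = R = 119 Ω
  R2: Z = R = 208 Ω
  L: Z = jωL = j·491.3·0.0255 = 0 + j12.53 Ω
Step 3 — Parallel branch: R2 || L = 1/(1/R2 + 1/L) = 0.752 + j12.48 Ω.
Step 4 — Series with R1: Z_total = R1 + (R2 || L) = 119.8 + j12.48 Ω = 120.4∠6.0° Ω.
Step 5 — Source phasor: V = 6.66∠-118.2° V = -3.147 - j5.869 V.
Step 6 — Ohm's law: I = V / Z_total = (-3.147 - j5.869) / (119.8 + j12.48) = -0.03105 - j0.04578 A.
Step 7 — Convert to polar: |I| = 0.05532 A, ∠I = -124.2°.

I = 0.05532∠-124.2° A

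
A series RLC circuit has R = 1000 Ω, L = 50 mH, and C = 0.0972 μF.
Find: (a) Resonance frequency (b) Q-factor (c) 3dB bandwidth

Step 1 — Resonance: ω₀ = 1/√(LC) = 1/√(0.05·9.72e-08) = 1.434e+04 rad/s.
Step 2 — f₀ = ω₀/(2π) = 2283 Hz.
Step 3 — Series Q: Q = ω₀L/R = 1.434e+04·0.05/1000 = 0.7172.
Step 4 — Bandwidth: Δω = ω₀/Q = 2e+04 rad/s; BW = Δω/(2π) = 3183 Hz.

(a) f₀ = 2283 Hz  (b) Q = 0.7172  (c) BW = 3183 Hz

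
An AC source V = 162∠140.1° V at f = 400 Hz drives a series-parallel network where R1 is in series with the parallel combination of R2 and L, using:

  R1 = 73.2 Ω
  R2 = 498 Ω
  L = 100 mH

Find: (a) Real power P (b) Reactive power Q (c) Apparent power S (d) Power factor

Step 1 — Angular frequency: ω = 2π·f = 2π·400 = 2513 rad/s.
Step 2 — Component impedances:
  R1: Z = R = 73.2 Ω
  R2: Z = R = 498 Ω
  L: Z = jωL = j·2513·0.1 = 0 + j251.3 Ω
Step 3 — Parallel branch: R2 || L = 1/(1/R2 + 1/L) = 101.1 + j200.3 Ω.
Step 4 — Series with R1: Z_total = R1 + (R2 || L) = 174.3 + j200.3 Ω = 265.5∠49.0° Ω.
Step 5 — Source phasor: V = 162∠140.1° V = -124.3 + j103.9 V.
Step 6 — Current: I = V / Z = -0.012 + j0.61 A = 0.6101∠91.1° A.
Step 7 — Complex power: S = V·I* = 64.88 + j74.56 VA.
Step 8 — Real power: P = Re(S) = 64.88 W.
Step 9 — Reactive power: Q = Im(S) = 74.56 VAR.
Step 10 — Apparent power: |S| = 98.84 VA.
Step 11 — Power factor: PF = P/|S| = 0.6564 (lagging).

(a) P = 64.88 W  (b) Q = 74.56 VAR  (c) S = 98.84 VA  (d) PF = 0.6564 (lagging)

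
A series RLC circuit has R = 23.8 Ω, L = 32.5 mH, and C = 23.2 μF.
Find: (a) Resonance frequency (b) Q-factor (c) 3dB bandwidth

Step 1 — Resonance: ω₀ = 1/√(LC) = 1/√(0.0325·2.32e-05) = 1152 rad/s.
Step 2 — f₀ = ω₀/(2π) = 183.3 Hz.
Step 3 — Series Q: Q = ω₀L/R = 1152·0.0325/23.8 = 1.573.
Step 4 — Bandwidth: Δω = ω₀/Q = 732.3 rad/s; BW = Δω/(2π) = 116.6 Hz.

(a) f₀ = 183.3 Hz  (b) Q = 1.573  (c) BW = 116.6 Hz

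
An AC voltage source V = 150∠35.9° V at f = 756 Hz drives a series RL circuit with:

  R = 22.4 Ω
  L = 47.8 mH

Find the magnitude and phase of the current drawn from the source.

Step 1 — Angular frequency: ω = 2π·f = 2π·756 = 4750 rad/s.
Step 2 — Component impedances:
  R: Z = R = 22.4 Ω
  L: Z = jωL = j·4750·0.0478 = 0 + j227.1 Ω
Step 3 — Series combination: Z_total = R + L = 22.4 + j227.1 Ω = 228.2∠84.4° Ω.
Step 4 — Source phasor: V = 150∠35.9° V = 121.5 + j87.96 V.
Step 5 — Ohm's law: I = V / Z_total = (121.5 + j87.96) / (22.4 + j227.1) = 0.4359 - j0.4921 A.
Step 6 — Convert to polar: |I| = 0.6574 A, ∠I = -48.5°.

I = 0.6574∠-48.5° A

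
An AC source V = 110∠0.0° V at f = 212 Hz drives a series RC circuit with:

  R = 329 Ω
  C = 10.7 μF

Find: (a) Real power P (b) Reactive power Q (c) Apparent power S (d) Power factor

Step 1 — Angular frequency: ω = 2π·f = 2π·212 = 1332 rad/s.
Step 2 — Component impedances:
  R: Z = R = 329 Ω
  C: Z = 1/(jωC) = -j/(ω·C) = 0 - j70.16 Ω
Step 3 — Series combination: Z_total = R + C = 329 - j70.16 Ω = 336.4∠-12.0° Ω.
Step 4 — Source phasor: V = 110∠0.0° V = 110 V.
Step 5 — Current: I = V / Z = 0.3198 + j0.0682 A = 0.327∠12.0° A.
Step 6 — Complex power: S = V·I* = 35.18 - j7.502 VA.
Step 7 — Real power: P = Re(S) = 35.18 W.
Step 8 — Reactive power: Q = Im(S) = -7.502 VAR.
Step 9 — Apparent power: |S| = 35.97 VA.
Step 10 — Power factor: PF = P/|S| = 0.978 (leading).

(a) P = 35.18 W  (b) Q = -7.502 VAR  (c) S = 35.97 VA  (d) PF = 0.978 (leading)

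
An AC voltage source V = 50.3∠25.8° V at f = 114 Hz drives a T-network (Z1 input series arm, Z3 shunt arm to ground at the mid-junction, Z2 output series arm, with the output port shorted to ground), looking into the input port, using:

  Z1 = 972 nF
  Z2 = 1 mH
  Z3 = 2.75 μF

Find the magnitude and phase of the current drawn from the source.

Step 1 — Angular frequency: ω = 2π·f = 2π·114 = 716.3 rad/s.
Step 2 — Component impedances:
  Z1: Z = 1/(jωC) = -j/(ω·C) = 0 - j1436 Ω
  Z2: Z = jωL = j·716.3·0.001 = 0 + j0.7163 Ω
  Z3: Z = 1/(jωC) = -j/(ω·C) = 0 - j507.7 Ω
Step 3 — With the output port shorted to ground, the output series arm Z2 runs from the junction to ground; the shunt arm Z3 also runs from the junction to ground. They appear in parallel: Z3 || Z2 = 0 + j0.7173 Ω.
Step 4 — Series with input arm Z1: Z_in = Z1 + (Z3 || Z2) = 0 - j1436 Ω = 1436∠-90.0° Ω.
Step 5 — Source phasor: V = 50.3∠25.8° V = 45.29 + j21.89 V.
Step 6 — Ohm's law: I = V / Z_total = (45.29 + j21.89) / (0 - j1436) = -0.01525 + j0.03155 A.
Step 7 — Convert to polar: |I| = 0.03504 A, ∠I = 115.8°.

I = 0.03504∠115.8° A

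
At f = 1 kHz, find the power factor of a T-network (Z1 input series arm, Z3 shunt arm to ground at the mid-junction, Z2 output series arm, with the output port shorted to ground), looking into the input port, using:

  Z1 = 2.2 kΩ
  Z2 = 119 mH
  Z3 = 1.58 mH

Step 1 — Angular frequency: ω = 2π·f = 2π·1000 = 6283 rad/s.
Step 2 — Component impedances:
  Z1: Z = R = 2200 Ω
  Z2: Z = jωL = j·6283·0.119 = 0 + j747.7 Ω
  Z3: Z = jωL = j·6283·0.00158 = 0 + j9.927 Ω
Step 3 — With the output port shorted to ground, the output series arm Z2 runs from the junction to ground; the shunt arm Z3 also runs from the junction to ground. They appear in parallel: Z3 || Z2 = 0 + j9.797 Ω.
Step 4 — Series with input arm Z1: Z_in = Z1 + (Z3 || Z2) = 2200 + j9.797 Ω = 2200∠0.3° Ω.
Step 5 — Power factor: PF = cos(φ) = Re(Z)/|Z| = 2200/2200 = 1.
Step 6 — Type: Im(Z) = 9.797 ⇒ lagging (phase φ = 0.3°).

PF = 1 (lagging, φ = 0.3°)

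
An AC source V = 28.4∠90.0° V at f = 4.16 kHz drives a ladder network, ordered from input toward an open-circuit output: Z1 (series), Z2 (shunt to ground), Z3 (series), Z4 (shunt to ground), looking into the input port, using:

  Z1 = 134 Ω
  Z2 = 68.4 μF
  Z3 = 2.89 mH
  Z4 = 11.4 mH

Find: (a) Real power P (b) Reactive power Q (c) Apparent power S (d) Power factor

Step 1 — Angular frequency: ω = 2π·f = 2π·4160 = 2.614e+04 rad/s.
Step 2 — Component impedances:
  Z1: Z = R = 134 Ω
  Z2: Z = 1/(jωC) = -j/(ω·C) = 0 - j0.5593 Ω
  Z3: Z = jωL = j·2.614e+04·0.00289 = 0 + j75.54 Ω
  Z4: Z = jωL = j·2.614e+04·0.0114 = 0 + j298 Ω
Step 3 — Ladder network (open output): work backward from the far end, alternating series and parallel combinations. Z_in = 134 - j0.5602 Ω = 134∠-0.2° Ω.
Step 4 — Source phasor: V = 28.4∠90.0° V = 0 + j28.4 V.
Step 5 — Current: I = V / Z = -0.000886 + j0.2119 A = 0.2119∠90.2° A.
Step 6 — Complex power: S = V·I* = 6.019 - j0.02516 VA.
Step 7 — Real power: P = Re(S) = 6.019 W.
Step 8 — Reactive power: Q = Im(S) = -0.02516 VAR.
Step 9 — Apparent power: |S| = 6.019 VA.
Step 10 — Power factor: PF = P/|S| = 1 (leading).

(a) P = 6.019 W  (b) Q = -0.02516 VAR  (c) S = 6.019 VA  (d) PF = 1 (leading)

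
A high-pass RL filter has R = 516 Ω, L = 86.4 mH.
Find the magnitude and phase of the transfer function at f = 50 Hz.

Step 1 — Angular frequency: ω = 2π·50 = 314.2 rad/s.
Step 2 — Transfer function: H(jω) = jωL/(R + jωL).
Step 3 — Numerator jωL = j·27.14; denominator R + jωL = 516 + j27.14.
Step 4 — H = 0.002759 + j0.05246.
Step 5 — Magnitude: |H| = 0.05253 (-25.6 dB); phase: φ = 87.0°.

|H| = 0.05253 (-25.6 dB), φ = 87.0°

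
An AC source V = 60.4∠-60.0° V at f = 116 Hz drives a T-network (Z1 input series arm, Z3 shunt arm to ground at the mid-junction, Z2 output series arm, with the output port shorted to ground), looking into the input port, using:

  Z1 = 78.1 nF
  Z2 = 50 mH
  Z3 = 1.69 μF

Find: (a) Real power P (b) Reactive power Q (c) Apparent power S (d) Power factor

Step 1 — Angular frequency: ω = 2π·f = 2π·116 = 728.8 rad/s.
Step 2 — Component impedances:
  Z1: Z = 1/(jωC) = -j/(ω·C) = 0 - j1.757e+04 Ω
  Z2: Z = jωL = j·728.8·0.05 = 0 + j36.44 Ω
  Z3: Z = 1/(jωC) = -j/(ω·C) = 0 - j811.8 Ω
Step 3 — With the output port shorted to ground, the output series arm Z2 runs from the junction to ground; the shunt arm Z3 also runs from the junction to ground. They appear in parallel: Z3 || Z2 = 0 + j38.16 Ω.
Step 4 — Series with input arm Z1: Z_in = Z1 + (Z3 || Z2) = 0 - j1.753e+04 Ω = 1.753e+04∠-90.0° Ω.
Step 5 — Source phasor: V = 60.4∠-60.0° V = 30.2 - j52.31 V.
Step 6 — Current: I = V / Z = 0.002984 + j0.001723 A = 0.003446∠30.0° A.
Step 7 — Complex power: S = V·I* = 0 - j0.2081 VA.
Step 8 — Real power: P = Re(S) = 0 W.
Step 9 — Reactive power: Q = Im(S) = -0.2081 VAR.
Step 10 — Apparent power: |S| = 0.2081 VA.
Step 11 — Power factor: PF = P/|S| = 0 (leading).

(a) P = 0 W  (b) Q = -0.2081 VAR  (c) S = 0.2081 VA  (d) PF = 0 (leading)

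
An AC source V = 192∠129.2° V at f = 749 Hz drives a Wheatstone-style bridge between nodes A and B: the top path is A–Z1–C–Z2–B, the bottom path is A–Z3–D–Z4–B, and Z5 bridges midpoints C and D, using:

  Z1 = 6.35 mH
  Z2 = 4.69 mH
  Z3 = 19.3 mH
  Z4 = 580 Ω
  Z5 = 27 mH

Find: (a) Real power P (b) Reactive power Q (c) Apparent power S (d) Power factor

Step 1 — Angular frequency: ω = 2π·f = 2π·749 = 4706 rad/s.
Step 2 — Component impedances:
  Z1: Z = jωL = j·4706·0.00635 = 0 + j29.88 Ω
  Z2: Z = jωL = j·4706·0.00469 = 0 + j22.07 Ω
  Z3: Z = jωL = j·4706·0.0193 = 0 + j90.83 Ω
  Z4: Z = R = 580 Ω
  Z5: Z = jωL = j·4706·0.027 = 0 + j127.1 Ω
Step 3 — Bridge requires nodal analysis (the Z5 bridge couples midpoints C and D, so the two paths cannot be reduced to a simple series/parallel combination). Setting node B to ground and injecting 1 A at node A, the 3-node admittance system at A, C, D solves to V_A = Z_AB = 2.362 + j48.01 Ω = 48.07∠87.2° Ω.
Step 4 — Source phasor: V = 192∠129.2° V = -121.3 + j148.8 V.
Step 5 — Current: I = V / Z = 2.968 + j2.674 A = 3.994∠42.0° A.
Step 6 — Complex power: S = V·I* = 37.68 + j766 VA.
Step 7 — Real power: P = Re(S) = 37.68 W.
Step 8 — Reactive power: Q = Im(S) = 766 VAR.
Step 9 — Apparent power: |S| = 766.9 VA.
Step 10 — Power factor: PF = P/|S| = 0.04913 (lagging).

(a) P = 37.68 W  (b) Q = 766 VAR  (c) S = 766.9 VA  (d) PF = 0.04913 (lagging)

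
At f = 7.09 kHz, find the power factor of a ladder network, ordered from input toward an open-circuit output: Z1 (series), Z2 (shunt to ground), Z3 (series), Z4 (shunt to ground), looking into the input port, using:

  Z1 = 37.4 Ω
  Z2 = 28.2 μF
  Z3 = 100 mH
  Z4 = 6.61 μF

Step 1 — Angular frequency: ω = 2π·f = 2π·7090 = 4.455e+04 rad/s.
Step 2 — Component impedances:
  Z1: Z = R = 37.4 Ω
  Z2: Z = 1/(jωC) = -j/(ω·C) = 0 - j0.796 Ω
  Z3: Z = jωL = j·4.455e+04·0.1 = 0 + j4455 Ω
  Z4: Z = 1/(jωC) = -j/(ω·C) = 0 - j3.396 Ω
Step 3 — Ladder network (open output): work backward from the far end, alternating series and parallel combinations. Z_in = 37.4 - j0.7962 Ω = 37.41∠-1.2° Ω.
Step 4 — Power factor: PF = cos(φ) = Re(Z)/|Z| = 37.4/37.408 = 0.9998.
Step 5 — Type: Im(Z) = -0.7962 ⇒ leading (phase φ = -1.2°).

PF = 0.9998 (leading, φ = -1.2°)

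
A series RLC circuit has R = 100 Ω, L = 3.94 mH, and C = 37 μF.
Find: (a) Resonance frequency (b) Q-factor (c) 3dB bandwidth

Step 1 — Resonance condition Im(Z)=0 gives ω₀ = 1/√(LC).
Step 2 — ω₀ = 1/√(0.00394·3.7e-05) = 2619 rad/s.
Step 3 — f₀ = ω₀/(2π) = 416.8 Hz.
Step 4 — Series Q: Q = ω₀L/R = 2619·0.00394/100 = 0.1032.
Step 5 — 3dB bandwidth: Δω = ω₀/Q = 2.538e+04 rad/s; BW = Δω/(2π) = 4039 Hz.

(a) f₀ = 416.8 Hz  (b) Q = 0.1032  (c) BW = 4039 Hz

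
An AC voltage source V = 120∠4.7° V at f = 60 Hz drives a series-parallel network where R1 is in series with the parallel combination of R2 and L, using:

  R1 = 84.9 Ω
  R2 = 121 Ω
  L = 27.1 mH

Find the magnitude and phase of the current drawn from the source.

Step 1 — Angular frequency: ω = 2π·f = 2π·60 = 377 rad/s.
Step 2 — Component impedances:
  R1: Z = R = 84.9 Ω
  R2: Z = R = 121 Ω
  L: Z = jωL = j·377·0.0271 = 0 + j10.22 Ω
Step 3 — Parallel branch: R2 || L = 1/(1/R2 + 1/L) = 0.8565 + j10.14 Ω.
Step 4 — Series with R1: Z_total = R1 + (R2 || L) = 85.76 + j10.14 Ω = 86.35∠6.7° Ω.
Step 5 — Source phasor: V = 120∠4.7° V = 119.6 + j9.833 V.
Step 6 — Ohm's law: I = V / Z_total = (119.6 + j9.833) / (85.76 + j10.14) = 1.389 - j0.04962 A.
Step 7 — Convert to polar: |I| = 1.39 A, ∠I = -2.0°.

I = 1.39∠-2.0° A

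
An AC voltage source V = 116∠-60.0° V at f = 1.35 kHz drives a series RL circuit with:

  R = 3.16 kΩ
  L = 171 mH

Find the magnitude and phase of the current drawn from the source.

Step 1 — Angular frequency: ω = 2π·f = 2π·1350 = 8482 rad/s.
Step 2 — Component impedances:
  R: Z = R = 3160 Ω
  L: Z = jωL = j·8482·0.171 = 0 + j1450 Ω
Step 3 — Series combination: Z_total = R + L = 3160 + j1450 Ω = 3477∠24.7° Ω.
Step 4 — Source phasor: V = 116∠-60.0° V = 58 - j100.5 V.
Step 5 — Ohm's law: I = V / Z_total = (58 - j100.5) / (3160 + j1450) = 0.003107 - j0.03322 A.
Step 6 — Convert to polar: |I| = 0.03336 A, ∠I = -84.7°.

I = 0.03336∠-84.7° A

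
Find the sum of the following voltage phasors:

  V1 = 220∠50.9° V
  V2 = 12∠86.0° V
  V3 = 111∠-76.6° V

Step 1 — Convert each phasor to rectangular form:
  V1 = 220·(cos(50.9°) + j·sin(50.9°)) = 138.7 + j170.7 V
  V2 = 12·(cos(86.0°) + j·sin(86.0°)) = 0.8371 + j11.97 V
  V3 = 111·(cos(-76.6°) + j·sin(-76.6°)) = 25.72 - j108 V
Step 2 — Sum components: V_total = 165.3 + j74.72 V.
Step 3 — Convert to polar: |V_total| = 181.4 V, ∠V_total = 24.3°.

V_total = 181.4∠24.3° V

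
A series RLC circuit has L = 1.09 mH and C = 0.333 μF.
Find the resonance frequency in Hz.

Step 1 — Resonance condition Im(Z)=0 gives ω₀ = 1/√(LC).
Step 2 — ω₀ = 1/√(0.00109·3.33e-07) = 5.249e+04 rad/s.
Step 3 — f₀ = ω₀/(2π) = 8354 Hz.

f₀ = 8354 Hz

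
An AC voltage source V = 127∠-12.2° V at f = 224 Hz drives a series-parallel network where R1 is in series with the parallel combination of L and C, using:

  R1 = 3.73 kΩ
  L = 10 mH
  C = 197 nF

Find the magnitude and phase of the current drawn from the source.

Step 1 — Angular frequency: ω = 2π·f = 2π·224 = 1407 rad/s.
Step 2 — Component impedances:
  R1: Z = R = 3730 Ω
  L: Z = jωL = j·1407·0.01 = 0 + j14.07 Ω
  C: Z = 1/(jωC) = -j/(ω·C) = 0 - j3607 Ω
Step 3 — Parallel branch: L || C = 1/(1/L + 1/C) = 0 + j14.13 Ω.
Step 4 — Series with R1: Z_total = R1 + (L || C) = 3730 + j14.13 Ω = 3730∠0.2° Ω.
Step 5 — Source phasor: V = 127∠-12.2° V = 124.1 - j26.84 V.
Step 6 — Ohm's law: I = V / Z_total = (124.1 - j26.84) / (3730 + j14.13) = 0.03325 - j0.007321 A.
Step 7 — Convert to polar: |I| = 0.03405 A, ∠I = -12.4°.

I = 0.03405∠-12.4° A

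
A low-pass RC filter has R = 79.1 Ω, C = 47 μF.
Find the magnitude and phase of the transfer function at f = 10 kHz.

Step 1 — Angular frequency: ω = 2π·1e+04 = 6.283e+04 rad/s.
Step 2 — Transfer function: H(jω) = 1/(1 + jωRC).
Step 3 — Denominator: 1 + jωRC = 1 + j·6.283e+04·79.1·4.7e-05 = 1 + j233.6.
Step 4 — H = 1.833e-05 - j0.004281.
Step 5 — Magnitude: |H| = 0.004281 (-47.4 dB); phase: φ = -89.8°.

|H| = 0.004281 (-47.4 dB), φ = -89.8°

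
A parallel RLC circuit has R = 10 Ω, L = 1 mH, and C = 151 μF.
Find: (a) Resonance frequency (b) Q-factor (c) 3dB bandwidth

Step 1 — Resonance: ω₀ = 1/√(LC) = 1/√(0.001·0.000151) = 2573 rad/s.
Step 2 — f₀ = ω₀/(2π) = 409.6 Hz.
Step 3 — Parallel Q: Q = R/(ω₀L) = 10/(2573·0.001) = 3.886.
Step 4 — Bandwidth: Δω = ω₀/Q = 662.3 rad/s; BW = Δω/(2π) = 105.4 Hz.

(a) f₀ = 409.6 Hz  (b) Q = 3.886  (c) BW = 105.4 Hz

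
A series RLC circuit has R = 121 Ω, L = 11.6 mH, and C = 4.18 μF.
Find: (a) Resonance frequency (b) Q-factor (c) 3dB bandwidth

Step 1 — Resonance: ω₀ = 1/√(LC) = 1/√(0.0116·4.18e-06) = 4541 rad/s.
Step 2 — f₀ = ω₀/(2π) = 722.8 Hz.
Step 3 — Series Q: Q = ω₀L/R = 4541·0.0116/121 = 0.4354.
Step 4 — Bandwidth: Δω = ω₀/Q = 1.043e+04 rad/s; BW = Δω/(2π) = 1660 Hz.

(a) f₀ = 722.8 Hz  (b) Q = 0.4354  (c) BW = 1660 Hz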